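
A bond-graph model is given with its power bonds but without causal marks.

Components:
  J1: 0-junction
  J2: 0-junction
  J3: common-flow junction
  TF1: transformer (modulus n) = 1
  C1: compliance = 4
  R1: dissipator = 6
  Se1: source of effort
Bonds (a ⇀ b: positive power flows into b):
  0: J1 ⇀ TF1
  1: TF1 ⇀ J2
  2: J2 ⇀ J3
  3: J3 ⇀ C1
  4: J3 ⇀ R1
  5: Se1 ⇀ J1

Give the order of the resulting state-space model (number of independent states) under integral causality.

1  (C1 all integral)

b5 stroke→J1  (Se1 (Se) sets effort on bond)
b0 stroke→TF1  (common-e at J1 fixed by 5)
b1 stroke→J2  (through TF1, causality passes straight; one stroke at TF1)
b2 stroke→J3  (0-jn J2 has e-setter on 1)
b3 stroke→J3  (C1 outputs effort q/C1)
b4 stroke→R1  (closing 1-jn rule on J3)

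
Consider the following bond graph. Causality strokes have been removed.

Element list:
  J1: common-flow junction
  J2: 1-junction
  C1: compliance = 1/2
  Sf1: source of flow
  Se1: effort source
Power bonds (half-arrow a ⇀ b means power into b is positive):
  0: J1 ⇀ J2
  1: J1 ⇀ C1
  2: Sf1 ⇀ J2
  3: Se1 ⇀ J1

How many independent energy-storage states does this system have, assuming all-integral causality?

#2 →Sf1  (Sf1 fixes flow; stroke at Sf1)
#3 →J1  (Se1: effort source, stroke at far end)
#0 →J2  (common-f at J2 fixed by 2)
#1 →J1  (J1 flow already set via bond 0)

1  (C1 all integral)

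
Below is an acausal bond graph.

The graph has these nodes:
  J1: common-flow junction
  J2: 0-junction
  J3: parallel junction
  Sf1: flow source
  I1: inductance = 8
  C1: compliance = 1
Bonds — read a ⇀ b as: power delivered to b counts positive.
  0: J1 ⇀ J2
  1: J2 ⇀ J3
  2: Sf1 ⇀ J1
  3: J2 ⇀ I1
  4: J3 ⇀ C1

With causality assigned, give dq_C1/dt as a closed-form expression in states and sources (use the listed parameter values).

dq_C1/dt = F_Sf1 - p_I1/8

#2 stroke→Sf1  (Sf1 fixes flow; stroke at Sf1)
#0 stroke→J1  (J1: bond 2 brought flow, rest push out)
#3 stroke→I1  (I1 integral (f out))
#1 stroke→J2  (J2: last free bond brings effort in)
#4 stroke→J3  (J3 needs exactly one e-in)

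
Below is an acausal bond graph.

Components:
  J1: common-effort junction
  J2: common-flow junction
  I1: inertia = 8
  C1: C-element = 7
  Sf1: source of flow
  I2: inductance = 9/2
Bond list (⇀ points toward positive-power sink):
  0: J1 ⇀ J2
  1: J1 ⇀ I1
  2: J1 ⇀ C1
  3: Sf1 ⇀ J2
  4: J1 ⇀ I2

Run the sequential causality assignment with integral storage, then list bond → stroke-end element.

bond 3 →Sf1  (source Sf1 imposes f)
bond 0 →J2  (1-jn J2 has f-setter on 3)
bond 1 →I1  (I1 outputs flow p/I1)
bond 2 →J1  (C1 integral (e out))
bond 4 →I2  (J1 effort already set via bond 2)

β0 stroke→J2
β1 stroke→I1
β2 stroke→J1
β3 stroke→Sf1
β4 stroke→I2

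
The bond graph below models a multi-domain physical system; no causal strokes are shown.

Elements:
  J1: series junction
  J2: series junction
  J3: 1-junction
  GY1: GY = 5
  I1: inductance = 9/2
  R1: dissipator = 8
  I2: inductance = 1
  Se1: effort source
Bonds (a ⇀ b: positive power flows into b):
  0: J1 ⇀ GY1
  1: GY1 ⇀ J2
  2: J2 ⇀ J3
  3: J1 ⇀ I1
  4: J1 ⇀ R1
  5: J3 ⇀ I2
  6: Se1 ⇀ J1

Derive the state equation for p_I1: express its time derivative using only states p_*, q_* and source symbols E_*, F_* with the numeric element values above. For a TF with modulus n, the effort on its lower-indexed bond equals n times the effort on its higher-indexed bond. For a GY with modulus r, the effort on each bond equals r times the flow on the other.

dp_I1/dt = E_Se1 - 16*p_I1/9 - 5*p_I2

bond 6 stroke at J1  (Se1: effort source, stroke at far end)
bond 3 stroke at I1  (I1: I, integral causality)
bond 0 stroke at J1  (J1 flow already set via bond 3)
bond 4 stroke at J1  (common-f at J1 fixed by 3)
bond 1 stroke at J2  (GY1 both-in/both-out from 0)
bond 2 stroke at J3  (closing 1-jn rule on J2)
bond 5 stroke at I2  (J3: last free bond brings flow in)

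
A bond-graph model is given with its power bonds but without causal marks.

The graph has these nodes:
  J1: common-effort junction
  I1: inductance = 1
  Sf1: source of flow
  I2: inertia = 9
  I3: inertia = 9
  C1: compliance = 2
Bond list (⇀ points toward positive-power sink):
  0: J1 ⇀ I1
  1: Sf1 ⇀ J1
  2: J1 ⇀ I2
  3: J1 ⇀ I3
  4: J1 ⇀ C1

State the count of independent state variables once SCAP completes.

4  (C1, I1, I2, I3 all integral)

bond 1 stroke→Sf1  (Sf1 fixes flow; stroke at Sf1)
bond 0 stroke→I1  (I1 outputs flow p/I1)
bond 2 stroke→I2  (prefer integral on I2)
bond 3 stroke→I3  (I3: I, integral causality)
bond 4 stroke→J1  (J1 needs exactly one e-in)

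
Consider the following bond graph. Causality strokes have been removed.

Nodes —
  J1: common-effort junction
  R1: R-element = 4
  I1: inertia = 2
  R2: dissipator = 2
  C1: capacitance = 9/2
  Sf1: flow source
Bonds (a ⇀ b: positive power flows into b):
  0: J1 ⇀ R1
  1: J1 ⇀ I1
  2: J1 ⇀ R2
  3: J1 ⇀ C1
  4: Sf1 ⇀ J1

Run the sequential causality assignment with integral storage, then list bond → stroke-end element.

β4 |Sf1  (Sf1 (Sf) sets flow on bond)
β1 |I1  (I1 integral (f out))
β3 |J1  (prefer integral on C1)
β0 |R1  (J1 effort already set via bond 3)
β2 |R2  (0-jn J1 has e-setter on 3)

bond 0 stroke→R1
bond 1 stroke→I1
bond 2 stroke→R2
bond 3 stroke→J1
bond 4 stroke→Sf1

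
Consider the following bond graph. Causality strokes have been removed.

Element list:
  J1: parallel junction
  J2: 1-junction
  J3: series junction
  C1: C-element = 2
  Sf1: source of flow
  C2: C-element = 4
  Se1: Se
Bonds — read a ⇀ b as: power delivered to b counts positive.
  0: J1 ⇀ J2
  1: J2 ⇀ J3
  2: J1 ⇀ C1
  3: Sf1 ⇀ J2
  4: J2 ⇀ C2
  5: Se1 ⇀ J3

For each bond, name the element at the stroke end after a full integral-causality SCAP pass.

β3 →Sf1  (Sf1 (Sf) sets flow on bond)
β5 →J3  (Se1 (Se) sets effort on bond)
β0 →J2  (1-jn J2 has f-setter on 3)
β1 →J2  (1-jn J2 has f-setter on 3)
β4 →J2  (1-jn J2 has f-setter on 3)
β2 →J1  (closing 0-jn rule on J1)

b0 stroke→J2
b1 stroke→J2
b2 stroke→J1
b3 stroke→Sf1
b4 stroke→J2
b5 stroke→J3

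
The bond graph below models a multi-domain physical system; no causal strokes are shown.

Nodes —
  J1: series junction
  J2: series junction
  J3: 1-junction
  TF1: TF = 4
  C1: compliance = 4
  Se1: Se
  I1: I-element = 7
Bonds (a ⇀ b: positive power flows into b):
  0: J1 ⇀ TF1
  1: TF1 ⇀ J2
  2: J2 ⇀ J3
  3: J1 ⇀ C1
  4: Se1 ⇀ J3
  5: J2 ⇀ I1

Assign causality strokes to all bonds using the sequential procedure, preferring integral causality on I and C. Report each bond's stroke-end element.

b4 stroke→J3  (Se1: effort source, stroke at far end)
b2 stroke→J2  (J3: last free bond brings flow in)
b3 stroke→J1  (C1 integral (e out))
b0 stroke→TF1  (only one flow-in slot at J1)
b1 stroke→J2  (TF1 one-in-one-out from 0)
b5 stroke→I1  (only one flow-in slot at J2)

#0 |TF1
#1 |J2
#2 |J2
#3 |J1
#4 |J3
#5 |I1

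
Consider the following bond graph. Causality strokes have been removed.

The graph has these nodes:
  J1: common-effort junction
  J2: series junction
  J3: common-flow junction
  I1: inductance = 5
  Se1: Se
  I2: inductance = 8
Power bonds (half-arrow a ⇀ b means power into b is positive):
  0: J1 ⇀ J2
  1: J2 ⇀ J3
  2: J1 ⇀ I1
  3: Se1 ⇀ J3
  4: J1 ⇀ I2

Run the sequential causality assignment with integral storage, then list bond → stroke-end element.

#0 |J1
#1 |J2
#2 |I1
#3 |J3
#4 |I2

β3 →J3  (Se1 fixes effort; stroke away)
β1 →J2  (J3: last free bond brings flow in)
β0 →J1  (J2 needs exactly one f-in)
β2 →I1  (J1: bond 0 brought effort, rest push out)
β4 →I2  (J1 effort already set via bond 0)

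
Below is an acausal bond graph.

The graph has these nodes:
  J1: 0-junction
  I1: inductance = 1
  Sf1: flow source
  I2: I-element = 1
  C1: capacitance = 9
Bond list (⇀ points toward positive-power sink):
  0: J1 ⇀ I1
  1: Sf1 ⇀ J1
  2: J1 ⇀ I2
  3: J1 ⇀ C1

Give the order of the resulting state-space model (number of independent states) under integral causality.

bond 1 stroke at Sf1  (Sf1 fixes flow; stroke at Sf1)
bond 0 stroke at I1  (I1: I, integral causality)
bond 2 stroke at I2  (I2 integral (f out))
bond 3 stroke at J1  (closing 0-jn rule on J1)

3  (C1, I1, I2 all integral)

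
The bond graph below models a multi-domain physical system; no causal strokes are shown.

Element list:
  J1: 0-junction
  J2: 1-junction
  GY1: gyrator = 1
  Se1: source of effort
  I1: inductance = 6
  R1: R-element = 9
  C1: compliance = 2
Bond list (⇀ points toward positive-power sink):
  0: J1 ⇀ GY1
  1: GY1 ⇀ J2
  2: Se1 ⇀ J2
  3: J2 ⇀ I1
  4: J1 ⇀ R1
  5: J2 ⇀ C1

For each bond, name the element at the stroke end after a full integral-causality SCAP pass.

bond 0 →J1
bond 1 →J2
bond 2 →J2
bond 3 →I1
bond 4 →R1
bond 5 →J2

β2 stroke→J2  (Se1: effort source, stroke at far end)
β3 stroke→I1  (I1 outputs flow p/I1)
β1 stroke→J2  (common-f at J2 fixed by 3)
β5 stroke→J2  (J2: bond 3 brought flow, rest push out)
β0 stroke→J1  (GY1: gyrator matches bond 1)
β4 stroke→R1  (J1 effort already set via bond 0)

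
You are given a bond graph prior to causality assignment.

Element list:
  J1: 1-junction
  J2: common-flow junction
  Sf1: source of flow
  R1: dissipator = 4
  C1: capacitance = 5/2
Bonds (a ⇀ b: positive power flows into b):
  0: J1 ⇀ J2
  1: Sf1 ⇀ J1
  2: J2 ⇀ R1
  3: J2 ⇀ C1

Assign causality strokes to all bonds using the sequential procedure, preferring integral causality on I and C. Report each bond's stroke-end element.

bond 1 |Sf1  (Sf1: flow source, stroke at near end)
bond 0 |J1  (1-jn J1 has f-setter on 1)
bond 2 |J2  (J2 flow already set via bond 0)
bond 3 |J2  (J2 flow already set via bond 0)

#0 stroke at J1
#1 stroke at Sf1
#2 stroke at J2
#3 stroke at J2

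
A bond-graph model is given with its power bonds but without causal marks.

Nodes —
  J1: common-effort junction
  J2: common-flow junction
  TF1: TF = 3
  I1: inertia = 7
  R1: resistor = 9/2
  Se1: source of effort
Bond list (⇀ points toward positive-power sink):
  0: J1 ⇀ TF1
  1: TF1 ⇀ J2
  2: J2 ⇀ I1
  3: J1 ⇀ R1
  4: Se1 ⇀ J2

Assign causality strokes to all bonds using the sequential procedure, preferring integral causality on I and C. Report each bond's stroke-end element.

b0 →TF1
b1 →J2
b2 →I1
b3 →J1
b4 →J2

b4 |J2  (Se1 (Se) sets effort on bond)
b2 |I1  (prefer integral on I1)
b1 |J2  (J2 flow already set via bond 2)
b0 |TF1  (TF1 one-in-one-out from 1)
b3 |J1  (closing 0-jn rule on J1)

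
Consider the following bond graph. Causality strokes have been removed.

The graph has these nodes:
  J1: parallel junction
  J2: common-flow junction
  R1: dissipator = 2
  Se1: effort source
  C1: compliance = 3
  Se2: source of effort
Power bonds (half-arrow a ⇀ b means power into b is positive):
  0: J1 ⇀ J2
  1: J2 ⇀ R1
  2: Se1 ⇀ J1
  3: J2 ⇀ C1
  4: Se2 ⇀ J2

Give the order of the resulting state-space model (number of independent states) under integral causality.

b2 |J1  (Se1 (Se) sets effort on bond)
b4 |J2  (source Se2 imposes e)
b0 |J2  (J1: bond 2 brought effort, rest push out)
b3 |J2  (prefer integral on C1)
b1 |R1  (J2 needs exactly one f-in)

1  (C1 all integral)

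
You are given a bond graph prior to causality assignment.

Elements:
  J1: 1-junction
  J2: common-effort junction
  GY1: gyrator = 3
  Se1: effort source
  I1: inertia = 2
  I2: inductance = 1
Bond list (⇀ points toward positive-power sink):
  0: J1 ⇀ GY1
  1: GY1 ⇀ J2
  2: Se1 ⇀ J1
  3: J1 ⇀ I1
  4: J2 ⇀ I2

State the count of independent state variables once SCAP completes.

2  (I1, I2 all integral)

#2 stroke→J1  (source Se1 imposes e)
#3 stroke→I1  (I1 outputs flow p/I1)
#0 stroke→J1  (J1 flow already set via bond 3)
#1 stroke→J2  (through GY1, causality inverts; strokes same side of GY1)
#4 stroke→I2  (J2 effort already set via bond 1)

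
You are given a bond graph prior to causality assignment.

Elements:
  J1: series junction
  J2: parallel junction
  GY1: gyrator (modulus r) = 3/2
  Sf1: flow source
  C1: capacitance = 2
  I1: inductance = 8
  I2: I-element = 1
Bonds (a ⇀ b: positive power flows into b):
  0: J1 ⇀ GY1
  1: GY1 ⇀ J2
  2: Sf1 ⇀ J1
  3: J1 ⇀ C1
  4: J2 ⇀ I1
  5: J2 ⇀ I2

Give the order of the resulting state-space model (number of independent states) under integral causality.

b2 |Sf1  (Sf1: flow source, stroke at near end)
b0 |J1  (J1 flow already set via bond 2)
b3 |J1  (1-jn J1 has f-setter on 2)
b1 |J2  (GY1 both-in/both-out from 0)
b4 |I1  (common-e at J2 fixed by 1)
b5 |I2  (J2 effort already set via bond 1)

3  (C1, I1, I2 all integral)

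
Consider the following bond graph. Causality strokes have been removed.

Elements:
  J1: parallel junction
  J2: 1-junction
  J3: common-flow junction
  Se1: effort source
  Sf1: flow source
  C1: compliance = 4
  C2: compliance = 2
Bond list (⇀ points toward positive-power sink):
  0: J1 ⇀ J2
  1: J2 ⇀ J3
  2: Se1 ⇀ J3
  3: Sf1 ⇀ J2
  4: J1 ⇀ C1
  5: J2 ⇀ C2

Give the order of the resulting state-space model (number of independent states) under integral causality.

2  (C1, C2 all integral)

#2 stroke at J3  (Se1: effort source, stroke at far end)
#3 stroke at Sf1  (source Sf1 imposes f)
#0 stroke at J2  (1-jn J2 has f-setter on 3)
#1 stroke at J2  (J2: bond 3 brought flow, rest push out)
#5 stroke at J2  (1-jn J2 has f-setter on 3)
#4 stroke at J1  (J1 needs exactly one e-in)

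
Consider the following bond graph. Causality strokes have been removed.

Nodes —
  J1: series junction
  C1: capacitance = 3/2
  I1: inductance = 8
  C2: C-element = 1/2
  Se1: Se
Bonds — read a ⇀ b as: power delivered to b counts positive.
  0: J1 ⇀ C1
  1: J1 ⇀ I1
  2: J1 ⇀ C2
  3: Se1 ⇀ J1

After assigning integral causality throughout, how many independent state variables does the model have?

3  (C1, C2, I1 all integral)

b3 →J1  (Se1 (Se) sets effort on bond)
b0 →J1  (C1 outputs effort q/C1)
b1 →I1  (I1 outputs flow p/I1)
b2 →J1  (J1: bond 1 brought flow, rest push out)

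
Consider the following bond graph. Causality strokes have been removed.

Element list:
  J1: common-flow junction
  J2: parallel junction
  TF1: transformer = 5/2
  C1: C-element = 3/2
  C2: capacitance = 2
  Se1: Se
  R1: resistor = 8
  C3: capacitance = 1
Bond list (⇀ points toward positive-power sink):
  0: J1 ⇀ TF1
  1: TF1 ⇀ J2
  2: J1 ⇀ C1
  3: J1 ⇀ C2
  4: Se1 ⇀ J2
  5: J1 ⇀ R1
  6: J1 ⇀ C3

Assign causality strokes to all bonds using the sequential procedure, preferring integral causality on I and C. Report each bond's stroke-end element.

β4 |J2  (Se1: effort source, stroke at far end)
β1 |TF1  (0-jn J2 has e-setter on 4)
β0 |J1  (TF1 one-in-one-out from 1)
β2 |J1  (C1: C, integral causality)
β3 |J1  (C2 outputs effort q/C2)
β6 |J1  (C3 outputs effort q/C3)
β5 |R1  (J1 needs exactly one f-in)

β0 |J1
β1 |TF1
β2 |J1
β3 |J1
β4 |J2
β5 |R1
β6 |J1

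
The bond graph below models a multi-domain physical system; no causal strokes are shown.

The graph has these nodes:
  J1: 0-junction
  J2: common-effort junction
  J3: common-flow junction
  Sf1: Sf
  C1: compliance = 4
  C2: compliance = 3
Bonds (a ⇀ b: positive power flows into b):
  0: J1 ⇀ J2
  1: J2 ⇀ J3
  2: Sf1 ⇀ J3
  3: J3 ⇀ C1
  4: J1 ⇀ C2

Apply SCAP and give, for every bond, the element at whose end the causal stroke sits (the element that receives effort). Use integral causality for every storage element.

β0 |J2
β1 |J3
β2 |Sf1
β3 |J3
β4 |J1

#2 →Sf1  (Sf1 (Sf) sets flow on bond)
#1 →J3  (J3: bond 2 brought flow, rest push out)
#3 →J3  (J3: bond 2 brought flow, rest push out)
#0 →J2  (closing 0-jn rule on J2)
#4 →J1  (closing 0-jn rule on J1)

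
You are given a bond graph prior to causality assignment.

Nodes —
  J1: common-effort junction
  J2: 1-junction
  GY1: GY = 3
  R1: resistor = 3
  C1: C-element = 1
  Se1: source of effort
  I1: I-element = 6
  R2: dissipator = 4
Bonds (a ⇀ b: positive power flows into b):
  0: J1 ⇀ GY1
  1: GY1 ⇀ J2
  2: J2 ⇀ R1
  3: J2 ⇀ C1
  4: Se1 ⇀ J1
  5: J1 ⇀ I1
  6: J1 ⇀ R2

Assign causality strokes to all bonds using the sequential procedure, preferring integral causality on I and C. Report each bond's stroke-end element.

#0 stroke at GY1
#1 stroke at GY1
#2 stroke at J2
#3 stroke at J2
#4 stroke at J1
#5 stroke at I1
#6 stroke at R2

#4 stroke at J1  (Se1: effort source, stroke at far end)
#0 stroke at GY1  (J1: bond 4 brought effort, rest push out)
#5 stroke at I1  (J1: bond 4 brought effort, rest push out)
#6 stroke at R2  (common-e at J1 fixed by 4)
#1 stroke at GY1  (GY1 both-in/both-out from 0)
#2 stroke at J2  (common-f at J2 fixed by 1)
#3 stroke at J2  (J2: bond 1 brought flow, rest push out)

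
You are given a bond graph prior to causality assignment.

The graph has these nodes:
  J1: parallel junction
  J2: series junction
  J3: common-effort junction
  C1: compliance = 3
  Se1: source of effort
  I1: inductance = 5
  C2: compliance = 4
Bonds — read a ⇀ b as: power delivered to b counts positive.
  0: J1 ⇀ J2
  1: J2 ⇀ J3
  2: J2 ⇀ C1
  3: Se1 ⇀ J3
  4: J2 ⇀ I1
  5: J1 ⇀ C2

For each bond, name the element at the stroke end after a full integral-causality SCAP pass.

#0 →J2
#1 →J2
#2 →J2
#3 →J3
#4 →I1
#5 →J1

b3 stroke at J3  (source Se1 imposes e)
b1 stroke at J2  (J3: bond 3 brought effort, rest push out)
b2 stroke at J2  (C1 integral (e out))
b4 stroke at I1  (I1 outputs flow p/I1)
b0 stroke at J2  (J2: bond 4 brought flow, rest push out)
b5 stroke at J1  (J1 needs exactly one e-in)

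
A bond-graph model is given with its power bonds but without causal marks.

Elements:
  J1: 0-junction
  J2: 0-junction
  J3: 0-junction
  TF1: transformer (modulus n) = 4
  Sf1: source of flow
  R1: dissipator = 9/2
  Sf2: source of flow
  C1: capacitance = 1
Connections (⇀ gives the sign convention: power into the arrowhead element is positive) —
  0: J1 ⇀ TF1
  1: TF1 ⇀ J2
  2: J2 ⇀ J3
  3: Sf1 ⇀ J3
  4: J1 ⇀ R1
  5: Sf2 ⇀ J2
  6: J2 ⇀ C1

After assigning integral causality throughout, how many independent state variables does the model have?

b3 →Sf1  (Sf1 fixes flow; stroke at Sf1)
b5 →Sf2  (Sf2 fixes flow; stroke at Sf2)
b2 →J3  (J3 needs exactly one e-in)
b6 →J2  (C1 outputs effort q/C1)
b1 →TF1  (J2: bond 6 brought effort, rest push out)
b0 →J1  (TF1 one-in-one-out from 1)
b4 →R1  (common-e at J1 fixed by 0)

1  (C1 all integral)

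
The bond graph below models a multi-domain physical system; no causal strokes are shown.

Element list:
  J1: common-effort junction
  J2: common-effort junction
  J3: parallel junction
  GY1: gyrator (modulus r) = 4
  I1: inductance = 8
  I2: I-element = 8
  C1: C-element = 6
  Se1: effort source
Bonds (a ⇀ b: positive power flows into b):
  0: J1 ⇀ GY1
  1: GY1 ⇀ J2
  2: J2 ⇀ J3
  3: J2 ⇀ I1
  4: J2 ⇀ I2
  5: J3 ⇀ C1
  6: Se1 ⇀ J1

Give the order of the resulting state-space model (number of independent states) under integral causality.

3  (C1, I1, I2 all integral)

#6 stroke at J1  (Se1: effort source, stroke at far end)
#0 stroke at GY1  (J1 effort already set via bond 6)
#1 stroke at GY1  (GY GY1: same side as bond 0)
#3 stroke at I1  (I1: I, integral causality)
#4 stroke at I2  (I2: I, integral causality)
#2 stroke at J2  (only one effort-in slot at J2)
#5 stroke at J3  (J3 needs exactly one e-in)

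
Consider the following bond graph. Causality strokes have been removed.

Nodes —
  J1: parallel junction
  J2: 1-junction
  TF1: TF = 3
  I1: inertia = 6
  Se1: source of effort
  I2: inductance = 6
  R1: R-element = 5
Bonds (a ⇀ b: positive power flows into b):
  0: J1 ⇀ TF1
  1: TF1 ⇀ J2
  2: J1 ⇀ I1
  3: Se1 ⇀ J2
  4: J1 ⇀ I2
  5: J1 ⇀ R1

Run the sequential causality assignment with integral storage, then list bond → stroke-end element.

β0 stroke at J1
β1 stroke at TF1
β2 stroke at I1
β3 stroke at J2
β4 stroke at I2
β5 stroke at R1

bond 3 →J2  (Se1: effort source, stroke at far end)
bond 1 →TF1  (J2: last free bond brings flow in)
bond 0 →J1  (through TF1, causality passes straight; one stroke at TF1)
bond 2 →I1  (common-e at J1 fixed by 0)
bond 4 →I2  (J1 effort already set via bond 0)
bond 5 →R1  (J1: bond 0 brought effort, rest push out)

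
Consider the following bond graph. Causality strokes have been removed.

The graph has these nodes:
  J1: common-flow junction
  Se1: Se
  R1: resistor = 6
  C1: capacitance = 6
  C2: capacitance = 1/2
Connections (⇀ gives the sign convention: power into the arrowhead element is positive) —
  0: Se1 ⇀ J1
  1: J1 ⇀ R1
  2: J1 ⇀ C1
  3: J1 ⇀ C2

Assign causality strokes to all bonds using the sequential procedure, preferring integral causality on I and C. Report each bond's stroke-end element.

bond 0 |J1
bond 1 |R1
bond 2 |J1
bond 3 |J1

#0 stroke→J1  (Se1 fixes effort; stroke away)
#2 stroke→J1  (prefer integral on C1)
#3 stroke→J1  (prefer integral on C2)
#1 stroke→R1  (closing 1-jn rule on J1)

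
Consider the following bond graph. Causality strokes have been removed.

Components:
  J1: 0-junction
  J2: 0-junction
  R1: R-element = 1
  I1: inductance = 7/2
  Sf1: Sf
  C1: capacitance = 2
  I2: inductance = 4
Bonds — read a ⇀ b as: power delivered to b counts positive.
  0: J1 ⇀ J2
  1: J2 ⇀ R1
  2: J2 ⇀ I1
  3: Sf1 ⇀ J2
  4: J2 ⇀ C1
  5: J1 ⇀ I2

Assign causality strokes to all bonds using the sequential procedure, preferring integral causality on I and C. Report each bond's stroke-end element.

bond 3 stroke→Sf1  (Sf1 (Sf) sets flow on bond)
bond 2 stroke→I1  (I1: I, integral causality)
bond 4 stroke→J2  (C1 integral (e out))
bond 0 stroke→J1  (common-e at J2 fixed by 4)
bond 1 stroke→R1  (0-jn J2 has e-setter on 4)
bond 5 stroke→I2  (J1 effort already set via bond 0)

β0 stroke at J1
β1 stroke at R1
β2 stroke at I1
β3 stroke at Sf1
β4 stroke at J2
β5 stroke at I2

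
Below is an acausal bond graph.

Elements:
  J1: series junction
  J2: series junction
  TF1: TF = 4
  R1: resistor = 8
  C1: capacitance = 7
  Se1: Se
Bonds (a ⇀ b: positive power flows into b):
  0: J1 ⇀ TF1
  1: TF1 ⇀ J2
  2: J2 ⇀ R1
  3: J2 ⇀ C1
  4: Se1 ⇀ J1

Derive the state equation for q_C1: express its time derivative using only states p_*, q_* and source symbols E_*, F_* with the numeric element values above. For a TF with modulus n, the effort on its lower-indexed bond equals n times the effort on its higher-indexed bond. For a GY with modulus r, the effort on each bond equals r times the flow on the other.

dq_C1/dt = E_Se1/32 - q_C1/56

bond 4 stroke at J1  (Se1 (Se) sets effort on bond)
bond 0 stroke at TF1  (closing 1-jn rule on J1)
bond 1 stroke at J2  (TF TF1: opposite of bond 0)
bond 3 stroke at J2  (C1 outputs effort q/C1)
bond 2 stroke at R1  (only one flow-in slot at J2)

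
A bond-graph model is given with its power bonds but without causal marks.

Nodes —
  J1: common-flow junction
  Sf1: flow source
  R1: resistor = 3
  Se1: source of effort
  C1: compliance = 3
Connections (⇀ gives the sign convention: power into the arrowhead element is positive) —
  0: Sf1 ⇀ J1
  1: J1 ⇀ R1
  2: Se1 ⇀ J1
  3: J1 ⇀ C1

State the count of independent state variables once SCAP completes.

#0 |Sf1  (Sf1: flow source, stroke at near end)
#2 |J1  (Se1 (Se) sets effort on bond)
#1 |J1  (J1: bond 0 brought flow, rest push out)
#3 |J1  (common-f at J1 fixed by 0)

1  (C1 all integral)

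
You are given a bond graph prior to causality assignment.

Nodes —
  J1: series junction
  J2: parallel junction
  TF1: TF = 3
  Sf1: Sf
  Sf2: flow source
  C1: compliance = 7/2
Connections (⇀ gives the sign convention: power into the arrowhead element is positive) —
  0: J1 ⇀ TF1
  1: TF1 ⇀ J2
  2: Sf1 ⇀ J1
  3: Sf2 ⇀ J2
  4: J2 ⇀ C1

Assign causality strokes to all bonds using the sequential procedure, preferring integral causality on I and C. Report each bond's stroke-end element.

#2 stroke→Sf1  (source Sf1 imposes f)
#3 stroke→Sf2  (Sf2 fixes flow; stroke at Sf2)
#0 stroke→J1  (J1: bond 2 brought flow, rest push out)
#1 stroke→TF1  (through TF1, causality passes straight; one stroke at TF1)
#4 stroke→J2  (only one effort-in slot at J2)

#0 stroke at J1
#1 stroke at TF1
#2 stroke at Sf1
#3 stroke at Sf2
#4 stroke at J2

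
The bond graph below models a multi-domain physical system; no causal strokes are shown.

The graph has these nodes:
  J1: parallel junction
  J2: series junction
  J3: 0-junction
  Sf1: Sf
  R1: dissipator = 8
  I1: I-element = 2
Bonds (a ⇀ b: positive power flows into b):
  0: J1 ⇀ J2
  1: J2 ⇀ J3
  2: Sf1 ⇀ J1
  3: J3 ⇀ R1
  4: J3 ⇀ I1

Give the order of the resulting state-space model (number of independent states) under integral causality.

b2 stroke→Sf1  (Sf1 fixes flow; stroke at Sf1)
b0 stroke→J1  (only one effort-in slot at J1)
b1 stroke→J2  (common-f at J2 fixed by 0)
b4 stroke→I1  (I1: I, integral causality)
b3 stroke→J3  (J3: last free bond brings effort in)

1  (I1 all integral)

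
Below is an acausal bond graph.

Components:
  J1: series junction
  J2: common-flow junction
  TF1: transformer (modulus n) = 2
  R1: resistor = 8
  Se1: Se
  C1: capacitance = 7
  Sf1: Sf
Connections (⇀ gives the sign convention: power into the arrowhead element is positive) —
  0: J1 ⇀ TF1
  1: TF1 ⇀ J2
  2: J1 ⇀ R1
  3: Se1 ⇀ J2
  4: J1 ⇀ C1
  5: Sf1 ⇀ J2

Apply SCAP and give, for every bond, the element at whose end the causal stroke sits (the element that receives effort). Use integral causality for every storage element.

bond 3 stroke at J2  (Se1 fixes effort; stroke away)
bond 5 stroke at Sf1  (Sf1 fixes flow; stroke at Sf1)
bond 1 stroke at J2  (1-jn J2 has f-setter on 5)
bond 0 stroke at TF1  (TF TF1: opposite of bond 1)
bond 2 stroke at J1  (common-f at J1 fixed by 0)
bond 4 stroke at J1  (1-jn J1 has f-setter on 0)

b0 stroke→TF1
b1 stroke→J2
b2 stroke→J1
b3 stroke→J2
b4 stroke→J1
b5 stroke→Sf1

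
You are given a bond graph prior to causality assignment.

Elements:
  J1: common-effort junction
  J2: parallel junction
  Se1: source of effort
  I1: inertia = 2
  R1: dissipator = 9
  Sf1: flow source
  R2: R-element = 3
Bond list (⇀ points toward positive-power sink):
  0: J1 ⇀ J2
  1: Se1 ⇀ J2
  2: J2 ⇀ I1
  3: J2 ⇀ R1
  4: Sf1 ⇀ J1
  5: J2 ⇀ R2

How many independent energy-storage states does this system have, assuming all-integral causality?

b1 →J2  (source Se1 imposes e)
b4 →Sf1  (source Sf1 imposes f)
b0 →J1  (only one effort-in slot at J1)
b2 →I1  (J2: bond 1 brought effort, rest push out)
b3 →R1  (common-e at J2 fixed by 1)
b5 →R2  (J2: bond 1 brought effort, rest push out)

1  (I1 all integral)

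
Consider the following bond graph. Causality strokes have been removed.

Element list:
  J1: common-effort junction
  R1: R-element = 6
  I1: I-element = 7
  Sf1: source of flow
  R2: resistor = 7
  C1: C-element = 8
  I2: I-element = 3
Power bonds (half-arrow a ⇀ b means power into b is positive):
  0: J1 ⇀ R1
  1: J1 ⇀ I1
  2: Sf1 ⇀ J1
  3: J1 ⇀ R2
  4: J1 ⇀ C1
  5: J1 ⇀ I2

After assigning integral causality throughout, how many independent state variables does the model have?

3  (C1, I1, I2 all integral)

β2 |Sf1  (Sf1: flow source, stroke at near end)
β1 |I1  (I1 outputs flow p/I1)
β4 |J1  (C1 integral (e out))
β0 |R1  (0-jn J1 has e-setter on 4)
β3 |R2  (0-jn J1 has e-setter on 4)
β5 |I2  (0-jn J1 has e-setter on 4)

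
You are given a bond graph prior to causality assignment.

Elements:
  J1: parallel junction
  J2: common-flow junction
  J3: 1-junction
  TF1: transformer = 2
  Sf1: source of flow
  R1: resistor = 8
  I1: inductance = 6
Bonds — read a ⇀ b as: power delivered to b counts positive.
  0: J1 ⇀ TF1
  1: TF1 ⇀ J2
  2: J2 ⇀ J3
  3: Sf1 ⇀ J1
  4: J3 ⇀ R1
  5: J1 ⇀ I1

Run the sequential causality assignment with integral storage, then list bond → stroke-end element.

bond 0 |J1
bond 1 |TF1
bond 2 |J2
bond 3 |Sf1
bond 4 |J3
bond 5 |I1

#3 |Sf1  (source Sf1 imposes f)
#5 |I1  (I1 outputs flow p/I1)
#0 |J1  (J1 needs exactly one e-in)
#1 |TF1  (TF1 one-in-one-out from 0)
#2 |J2  (common-f at J2 fixed by 1)
#4 |J3  (1-jn J3 has f-setter on 2)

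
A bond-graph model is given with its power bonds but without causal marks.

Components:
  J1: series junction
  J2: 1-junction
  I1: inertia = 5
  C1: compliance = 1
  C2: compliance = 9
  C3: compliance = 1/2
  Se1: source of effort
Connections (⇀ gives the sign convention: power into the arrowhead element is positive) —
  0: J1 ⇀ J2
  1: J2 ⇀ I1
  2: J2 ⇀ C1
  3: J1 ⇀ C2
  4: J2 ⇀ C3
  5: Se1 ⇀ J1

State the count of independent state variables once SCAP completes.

4  (C1, C2, C3, I1 all integral)

b5 stroke→J1  (Se1: effort source, stroke at far end)
b1 stroke→I1  (I1: I, integral causality)
b0 stroke→J2  (J2 flow already set via bond 1)
b2 stroke→J2  (1-jn J2 has f-setter on 1)
b4 stroke→J2  (common-f at J2 fixed by 1)
b3 stroke→J1  (common-f at J1 fixed by 0)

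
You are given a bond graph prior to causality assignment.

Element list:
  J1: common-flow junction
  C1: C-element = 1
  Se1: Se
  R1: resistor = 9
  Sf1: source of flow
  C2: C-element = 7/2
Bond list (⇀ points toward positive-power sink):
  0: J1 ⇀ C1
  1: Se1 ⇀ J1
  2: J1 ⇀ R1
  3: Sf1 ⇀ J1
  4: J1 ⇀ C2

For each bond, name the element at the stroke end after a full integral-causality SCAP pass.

bond 1 stroke at J1  (Se1: effort source, stroke at far end)
bond 3 stroke at Sf1  (Sf1 (Sf) sets flow on bond)
bond 0 stroke at J1  (J1 flow already set via bond 3)
bond 2 stroke at J1  (1-jn J1 has f-setter on 3)
bond 4 stroke at J1  (J1 flow already set via bond 3)

b0 stroke at J1
b1 stroke at J1
b2 stroke at J1
b3 stroke at Sf1
b4 stroke at J1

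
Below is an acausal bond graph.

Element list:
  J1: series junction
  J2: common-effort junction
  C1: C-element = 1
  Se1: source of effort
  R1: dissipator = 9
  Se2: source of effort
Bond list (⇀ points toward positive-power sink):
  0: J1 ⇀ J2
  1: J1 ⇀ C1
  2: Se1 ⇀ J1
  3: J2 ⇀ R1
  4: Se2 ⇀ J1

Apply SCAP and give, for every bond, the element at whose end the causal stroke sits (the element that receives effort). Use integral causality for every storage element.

#0 stroke at J2
#1 stroke at J1
#2 stroke at J1
#3 stroke at R1
#4 stroke at J1

bond 2 stroke at J1  (Se1 fixes effort; stroke away)
bond 4 stroke at J1  (Se2 fixes effort; stroke away)
bond 1 stroke at J1  (C1: C, integral causality)
bond 0 stroke at J2  (J1 needs exactly one f-in)
bond 3 stroke at R1  (0-jn J2 has e-setter on 0)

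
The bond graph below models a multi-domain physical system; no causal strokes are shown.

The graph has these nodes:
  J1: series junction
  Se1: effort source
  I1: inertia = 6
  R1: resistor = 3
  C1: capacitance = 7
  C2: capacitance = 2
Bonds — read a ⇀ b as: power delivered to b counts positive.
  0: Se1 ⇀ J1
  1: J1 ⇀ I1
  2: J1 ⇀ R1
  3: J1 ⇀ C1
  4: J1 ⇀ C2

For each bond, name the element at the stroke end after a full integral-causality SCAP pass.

#0 stroke→J1  (Se1 (Se) sets effort on bond)
#1 stroke→I1  (I1 outputs flow p/I1)
#2 stroke→J1  (1-jn J1 has f-setter on 1)
#3 stroke→J1  (J1 flow already set via bond 1)
#4 stroke→J1  (1-jn J1 has f-setter on 1)

β0 stroke→J1
β1 stroke→I1
β2 stroke→J1
β3 stroke→J1
β4 stroke→J1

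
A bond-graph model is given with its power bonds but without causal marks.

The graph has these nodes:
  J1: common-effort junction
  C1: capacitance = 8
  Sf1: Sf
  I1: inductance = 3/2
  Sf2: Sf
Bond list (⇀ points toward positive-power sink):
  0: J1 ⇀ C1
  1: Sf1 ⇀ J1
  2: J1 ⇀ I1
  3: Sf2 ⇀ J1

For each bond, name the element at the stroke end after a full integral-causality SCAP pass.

β0 stroke at J1
β1 stroke at Sf1
β2 stroke at I1
β3 stroke at Sf2

#1 stroke at Sf1  (source Sf1 imposes f)
#3 stroke at Sf2  (Sf2 fixes flow; stroke at Sf2)
#0 stroke at J1  (C1: C, integral causality)
#2 stroke at I1  (0-jn J1 has e-setter on 0)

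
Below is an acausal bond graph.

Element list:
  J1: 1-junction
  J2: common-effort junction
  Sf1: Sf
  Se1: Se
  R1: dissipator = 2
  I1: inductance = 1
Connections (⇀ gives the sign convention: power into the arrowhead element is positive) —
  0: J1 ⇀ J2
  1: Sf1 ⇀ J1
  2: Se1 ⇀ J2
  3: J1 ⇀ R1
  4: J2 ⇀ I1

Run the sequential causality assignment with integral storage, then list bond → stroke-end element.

bond 0 →J1
bond 1 →Sf1
bond 2 →J2
bond 3 →J1
bond 4 →I1

bond 1 →Sf1  (Sf1 (Sf) sets flow on bond)
bond 2 →J2  (Se1: effort source, stroke at far end)
bond 0 →J1  (J1 flow already set via bond 1)
bond 3 →J1  (1-jn J1 has f-setter on 1)
bond 4 →I1  (J2: bond 2 brought effort, rest push out)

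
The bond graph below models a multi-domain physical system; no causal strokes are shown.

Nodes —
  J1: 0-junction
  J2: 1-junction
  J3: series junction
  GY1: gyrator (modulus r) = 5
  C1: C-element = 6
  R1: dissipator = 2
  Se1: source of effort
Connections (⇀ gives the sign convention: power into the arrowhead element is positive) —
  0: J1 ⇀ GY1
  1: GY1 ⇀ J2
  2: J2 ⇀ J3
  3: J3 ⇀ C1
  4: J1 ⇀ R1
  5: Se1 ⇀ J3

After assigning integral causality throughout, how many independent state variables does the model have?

b5 |J3  (source Se1 imposes e)
b3 |J3  (C1 integral (e out))
b2 |J2  (only one flow-in slot at J3)
b1 |GY1  (closing 1-jn rule on J2)
b0 |GY1  (GY1: gyrator matches bond 1)
b4 |J1  (J1: last free bond brings effort in)

1  (C1 all integral)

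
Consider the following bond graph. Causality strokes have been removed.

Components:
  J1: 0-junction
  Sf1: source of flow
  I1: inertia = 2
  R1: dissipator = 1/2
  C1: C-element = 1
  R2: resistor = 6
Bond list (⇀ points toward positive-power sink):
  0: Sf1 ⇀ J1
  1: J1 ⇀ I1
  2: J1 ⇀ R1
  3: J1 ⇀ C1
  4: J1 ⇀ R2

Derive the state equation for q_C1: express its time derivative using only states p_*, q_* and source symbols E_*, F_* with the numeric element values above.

β0 →Sf1  (Sf1 (Sf) sets flow on bond)
β1 →I1  (I1 outputs flow p/I1)
β3 →J1  (prefer integral on C1)
β2 →R1  (J1 effort already set via bond 3)
β4 →R2  (J1 effort already set via bond 3)

dq_C1/dt = F_Sf1 - p_I1/2 - 13*q_C1/6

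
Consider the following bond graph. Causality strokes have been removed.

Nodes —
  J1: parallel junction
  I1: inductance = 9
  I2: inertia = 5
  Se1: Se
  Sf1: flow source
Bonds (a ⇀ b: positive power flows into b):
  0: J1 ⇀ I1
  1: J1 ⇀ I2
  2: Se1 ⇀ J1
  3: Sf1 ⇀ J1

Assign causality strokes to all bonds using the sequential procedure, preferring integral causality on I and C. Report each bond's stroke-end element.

bond 0 stroke→I1
bond 1 stroke→I2
bond 2 stroke→J1
bond 3 stroke→Sf1

#2 |J1  (Se1 fixes effort; stroke away)
#3 |Sf1  (Sf1 (Sf) sets flow on bond)
#0 |I1  (J1: bond 2 brought effort, rest push out)
#1 |I2  (J1 effort already set via bond 2)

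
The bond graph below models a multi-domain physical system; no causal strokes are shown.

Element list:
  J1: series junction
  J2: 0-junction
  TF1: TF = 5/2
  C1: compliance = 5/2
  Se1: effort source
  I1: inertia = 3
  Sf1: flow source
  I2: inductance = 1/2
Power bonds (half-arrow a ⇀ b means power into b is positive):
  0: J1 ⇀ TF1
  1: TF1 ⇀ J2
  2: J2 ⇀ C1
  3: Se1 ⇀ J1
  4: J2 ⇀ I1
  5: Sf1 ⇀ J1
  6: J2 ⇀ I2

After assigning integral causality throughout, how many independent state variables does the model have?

3  (C1, I1, I2 all integral)

β3 stroke→J1  (Se1 (Se) sets effort on bond)
β5 stroke→Sf1  (Sf1 (Sf) sets flow on bond)
β0 stroke→J1  (1-jn J1 has f-setter on 5)
β1 stroke→TF1  (TF1 one-in-one-out from 0)
β2 stroke→J2  (C1: C, integral causality)
β4 stroke→I1  (J2: bond 2 brought effort, rest push out)
β6 stroke→I2  (J2: bond 2 brought effort, rest push out)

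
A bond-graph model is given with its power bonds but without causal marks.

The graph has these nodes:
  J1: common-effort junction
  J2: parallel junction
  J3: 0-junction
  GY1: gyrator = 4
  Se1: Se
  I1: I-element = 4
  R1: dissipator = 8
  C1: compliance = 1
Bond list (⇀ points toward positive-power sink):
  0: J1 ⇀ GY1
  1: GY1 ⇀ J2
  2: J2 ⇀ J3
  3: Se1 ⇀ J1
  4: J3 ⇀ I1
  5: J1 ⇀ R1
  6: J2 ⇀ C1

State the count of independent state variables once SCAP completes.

2  (C1, I1 all integral)

b3 stroke→J1  (Se1: effort source, stroke at far end)
b0 stroke→GY1  (common-e at J1 fixed by 3)
b5 stroke→R1  (common-e at J1 fixed by 3)
b1 stroke→GY1  (GY GY1: same side as bond 0)
b4 stroke→I1  (I1 outputs flow p/I1)
b2 stroke→J3  (J3 needs exactly one e-in)
b6 stroke→J2  (only one effort-in slot at J2)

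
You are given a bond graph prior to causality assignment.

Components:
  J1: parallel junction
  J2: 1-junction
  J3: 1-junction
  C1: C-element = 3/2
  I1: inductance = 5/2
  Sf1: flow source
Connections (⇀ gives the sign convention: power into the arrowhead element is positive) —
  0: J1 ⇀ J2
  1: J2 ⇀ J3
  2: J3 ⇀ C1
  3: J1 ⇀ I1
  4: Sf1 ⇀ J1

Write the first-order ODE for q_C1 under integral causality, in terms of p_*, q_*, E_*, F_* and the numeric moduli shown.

dq_C1/dt = F_Sf1 - 2*p_I1/5

b4 →Sf1  (Sf1 (Sf) sets flow on bond)
b2 →J3  (C1: C, integral causality)
b1 →J2  (closing 1-jn rule on J3)
b0 →J1  (J2: last free bond brings flow in)
b3 →I1  (0-jn J1 has e-setter on 0)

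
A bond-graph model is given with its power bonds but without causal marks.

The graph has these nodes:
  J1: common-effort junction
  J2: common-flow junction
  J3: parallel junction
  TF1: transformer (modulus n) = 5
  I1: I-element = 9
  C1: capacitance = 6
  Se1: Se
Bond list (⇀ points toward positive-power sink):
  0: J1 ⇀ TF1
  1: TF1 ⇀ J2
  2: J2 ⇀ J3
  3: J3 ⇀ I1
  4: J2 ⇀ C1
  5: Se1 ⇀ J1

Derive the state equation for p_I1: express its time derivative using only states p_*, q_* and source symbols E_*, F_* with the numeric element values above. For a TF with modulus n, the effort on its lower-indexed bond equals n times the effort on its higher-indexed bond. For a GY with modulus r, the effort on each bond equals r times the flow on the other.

bond 5 stroke at J1  (Se1 (Se) sets effort on bond)
bond 0 stroke at TF1  (J1 effort already set via bond 5)
bond 1 stroke at J2  (through TF1, causality passes straight; one stroke at TF1)
bond 3 stroke at I1  (prefer integral on I1)
bond 2 stroke at J3  (closing 0-jn rule on J3)
bond 4 stroke at J2  (1-jn J2 has f-setter on 2)

dp_I1/dt = E_Se1/5 - q_C1/6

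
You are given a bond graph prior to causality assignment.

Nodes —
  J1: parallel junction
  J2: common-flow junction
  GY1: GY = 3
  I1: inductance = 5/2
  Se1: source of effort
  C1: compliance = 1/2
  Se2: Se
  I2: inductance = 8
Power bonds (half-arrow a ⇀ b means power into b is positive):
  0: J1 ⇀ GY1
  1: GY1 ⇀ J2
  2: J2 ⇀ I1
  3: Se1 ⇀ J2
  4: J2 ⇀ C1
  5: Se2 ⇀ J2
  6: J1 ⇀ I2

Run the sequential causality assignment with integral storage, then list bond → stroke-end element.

b0 stroke at J1
b1 stroke at J2
b2 stroke at I1
b3 stroke at J2
b4 stroke at J2
b5 stroke at J2
b6 stroke at I2

b3 →J2  (source Se1 imposes e)
b5 →J2  (Se2: effort source, stroke at far end)
b2 →I1  (I1 outputs flow p/I1)
b1 →J2  (J2 flow already set via bond 2)
b4 →J2  (1-jn J2 has f-setter on 2)
b0 →J1  (GY1: gyrator matches bond 1)
b6 →I2  (J1 effort already set via bond 0)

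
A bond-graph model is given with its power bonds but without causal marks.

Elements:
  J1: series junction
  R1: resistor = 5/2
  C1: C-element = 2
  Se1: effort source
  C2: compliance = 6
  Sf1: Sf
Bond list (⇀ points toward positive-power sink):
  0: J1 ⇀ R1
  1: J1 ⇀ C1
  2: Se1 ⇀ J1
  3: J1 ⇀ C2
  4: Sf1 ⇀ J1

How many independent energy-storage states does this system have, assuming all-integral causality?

#2 stroke→J1  (Se1: effort source, stroke at far end)
#4 stroke→Sf1  (source Sf1 imposes f)
#0 stroke→J1  (J1: bond 4 brought flow, rest push out)
#1 stroke→J1  (1-jn J1 has f-setter on 4)
#3 stroke→J1  (J1 flow already set via bond 4)

2  (C1, C2 all integral)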